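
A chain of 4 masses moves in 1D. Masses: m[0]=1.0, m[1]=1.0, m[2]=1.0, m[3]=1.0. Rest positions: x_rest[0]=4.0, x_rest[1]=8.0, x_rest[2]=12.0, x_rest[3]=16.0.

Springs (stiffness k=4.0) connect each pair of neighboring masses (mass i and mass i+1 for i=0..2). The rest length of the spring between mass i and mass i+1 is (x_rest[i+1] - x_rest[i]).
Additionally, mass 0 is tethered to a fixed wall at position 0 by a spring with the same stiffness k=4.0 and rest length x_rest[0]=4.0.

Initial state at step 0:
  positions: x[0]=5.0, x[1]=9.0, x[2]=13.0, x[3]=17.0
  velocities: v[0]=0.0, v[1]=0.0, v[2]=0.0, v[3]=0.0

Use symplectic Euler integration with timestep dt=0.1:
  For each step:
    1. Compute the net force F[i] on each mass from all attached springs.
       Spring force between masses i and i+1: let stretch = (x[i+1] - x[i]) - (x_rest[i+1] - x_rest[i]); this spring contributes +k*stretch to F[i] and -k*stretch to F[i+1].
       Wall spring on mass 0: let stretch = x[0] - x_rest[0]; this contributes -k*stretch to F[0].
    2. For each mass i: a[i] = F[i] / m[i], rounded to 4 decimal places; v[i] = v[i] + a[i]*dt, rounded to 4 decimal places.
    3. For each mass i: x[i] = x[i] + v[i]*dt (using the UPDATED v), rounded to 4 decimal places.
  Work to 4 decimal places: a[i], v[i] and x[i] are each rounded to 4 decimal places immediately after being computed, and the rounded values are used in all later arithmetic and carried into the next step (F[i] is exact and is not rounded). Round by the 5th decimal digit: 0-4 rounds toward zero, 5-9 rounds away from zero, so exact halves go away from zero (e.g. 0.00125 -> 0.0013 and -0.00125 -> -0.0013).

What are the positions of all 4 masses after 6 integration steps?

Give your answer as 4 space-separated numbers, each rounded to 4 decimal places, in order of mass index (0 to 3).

Answer: 4.3587 8.9080 12.9953 16.9999

Derivation:
Step 0: x=[5.0000 9.0000 13.0000 17.0000] v=[0.0000 0.0000 0.0000 0.0000]
Step 1: x=[4.9600 9.0000 13.0000 17.0000] v=[-0.4000 0.0000 0.0000 0.0000]
Step 2: x=[4.8832 8.9984 13.0000 17.0000] v=[-0.7680 -0.0160 0.0000 0.0000]
Step 3: x=[4.7757 8.9923 12.9999 17.0000] v=[-1.0752 -0.0614 -0.0006 0.0000]
Step 4: x=[4.6458 8.9778 12.9995 17.0000] v=[-1.2988 -0.1450 -0.0036 0.0000]
Step 5: x=[4.5034 8.9509 12.9983 17.0000] v=[-1.4243 -0.2691 -0.0121 -0.0002]
Step 6: x=[4.3587 8.9080 12.9953 16.9999] v=[-1.4467 -0.4291 -0.0304 -0.0009]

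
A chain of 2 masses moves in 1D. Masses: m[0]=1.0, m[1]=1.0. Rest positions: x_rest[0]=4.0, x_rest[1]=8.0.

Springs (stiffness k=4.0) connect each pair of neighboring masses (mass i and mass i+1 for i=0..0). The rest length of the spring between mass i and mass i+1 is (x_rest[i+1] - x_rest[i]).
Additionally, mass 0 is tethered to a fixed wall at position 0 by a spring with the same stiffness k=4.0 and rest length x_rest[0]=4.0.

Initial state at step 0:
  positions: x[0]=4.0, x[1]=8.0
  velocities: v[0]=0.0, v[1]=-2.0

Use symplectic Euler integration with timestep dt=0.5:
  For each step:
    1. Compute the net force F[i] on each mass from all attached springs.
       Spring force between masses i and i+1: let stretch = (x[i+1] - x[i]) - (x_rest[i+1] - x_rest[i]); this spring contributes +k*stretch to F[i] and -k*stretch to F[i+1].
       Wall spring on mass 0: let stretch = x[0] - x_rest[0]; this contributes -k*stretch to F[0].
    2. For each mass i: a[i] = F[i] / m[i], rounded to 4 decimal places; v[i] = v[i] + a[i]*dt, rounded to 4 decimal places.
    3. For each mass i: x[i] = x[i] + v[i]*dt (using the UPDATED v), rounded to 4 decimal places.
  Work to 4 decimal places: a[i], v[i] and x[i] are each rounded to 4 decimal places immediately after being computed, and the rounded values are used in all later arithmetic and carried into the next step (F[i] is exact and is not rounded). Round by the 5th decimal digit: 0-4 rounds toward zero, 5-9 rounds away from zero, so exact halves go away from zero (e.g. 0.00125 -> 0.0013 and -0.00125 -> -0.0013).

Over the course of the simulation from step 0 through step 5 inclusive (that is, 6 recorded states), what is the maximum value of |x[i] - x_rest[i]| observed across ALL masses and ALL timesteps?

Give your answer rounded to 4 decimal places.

Answer: 1.0000

Derivation:
Step 0: x=[4.0000 8.0000] v=[0.0000 -2.0000]
Step 1: x=[4.0000 7.0000] v=[0.0000 -2.0000]
Step 2: x=[3.0000 7.0000] v=[-2.0000 0.0000]
Step 3: x=[3.0000 7.0000] v=[0.0000 0.0000]
Step 4: x=[4.0000 7.0000] v=[2.0000 0.0000]
Step 5: x=[4.0000 8.0000] v=[0.0000 2.0000]
Max displacement = 1.0000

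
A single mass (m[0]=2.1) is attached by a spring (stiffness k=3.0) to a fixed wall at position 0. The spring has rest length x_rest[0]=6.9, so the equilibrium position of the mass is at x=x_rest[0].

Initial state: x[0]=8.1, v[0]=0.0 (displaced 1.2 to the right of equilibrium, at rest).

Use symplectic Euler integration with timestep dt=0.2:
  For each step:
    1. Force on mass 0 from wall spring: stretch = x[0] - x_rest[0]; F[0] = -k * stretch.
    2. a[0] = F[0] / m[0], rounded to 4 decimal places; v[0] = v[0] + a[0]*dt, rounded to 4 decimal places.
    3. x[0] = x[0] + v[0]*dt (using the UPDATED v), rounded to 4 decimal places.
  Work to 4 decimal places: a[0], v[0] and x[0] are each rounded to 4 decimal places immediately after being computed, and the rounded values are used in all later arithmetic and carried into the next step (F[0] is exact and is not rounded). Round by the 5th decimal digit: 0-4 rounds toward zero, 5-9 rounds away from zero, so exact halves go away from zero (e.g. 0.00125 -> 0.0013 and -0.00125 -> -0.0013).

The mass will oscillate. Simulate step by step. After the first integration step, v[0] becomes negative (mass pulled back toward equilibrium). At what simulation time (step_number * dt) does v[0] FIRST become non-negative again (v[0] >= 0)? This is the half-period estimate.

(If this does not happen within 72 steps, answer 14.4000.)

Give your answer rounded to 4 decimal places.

Answer: 2.8000

Derivation:
Step 0: x=[8.1000] v=[0.0000]
Step 1: x=[8.0314] v=[-0.3429]
Step 2: x=[7.8982] v=[-0.6662]
Step 3: x=[7.7079] v=[-0.9514]
Step 4: x=[7.4715] v=[-1.1822]
Step 5: x=[7.2024] v=[-1.3455]
Step 6: x=[6.9160] v=[-1.4319]
Step 7: x=[6.6287] v=[-1.4365]
Step 8: x=[6.3569] v=[-1.3590]
Step 9: x=[6.1161] v=[-1.2038]
Step 10: x=[5.9201] v=[-0.9798]
Step 11: x=[5.7801] v=[-0.6998]
Step 12: x=[5.7041] v=[-0.3798]
Step 13: x=[5.6965] v=[-0.0381]
Step 14: x=[5.7577] v=[0.3058]
First v>=0 after going negative at step 14, time=2.8000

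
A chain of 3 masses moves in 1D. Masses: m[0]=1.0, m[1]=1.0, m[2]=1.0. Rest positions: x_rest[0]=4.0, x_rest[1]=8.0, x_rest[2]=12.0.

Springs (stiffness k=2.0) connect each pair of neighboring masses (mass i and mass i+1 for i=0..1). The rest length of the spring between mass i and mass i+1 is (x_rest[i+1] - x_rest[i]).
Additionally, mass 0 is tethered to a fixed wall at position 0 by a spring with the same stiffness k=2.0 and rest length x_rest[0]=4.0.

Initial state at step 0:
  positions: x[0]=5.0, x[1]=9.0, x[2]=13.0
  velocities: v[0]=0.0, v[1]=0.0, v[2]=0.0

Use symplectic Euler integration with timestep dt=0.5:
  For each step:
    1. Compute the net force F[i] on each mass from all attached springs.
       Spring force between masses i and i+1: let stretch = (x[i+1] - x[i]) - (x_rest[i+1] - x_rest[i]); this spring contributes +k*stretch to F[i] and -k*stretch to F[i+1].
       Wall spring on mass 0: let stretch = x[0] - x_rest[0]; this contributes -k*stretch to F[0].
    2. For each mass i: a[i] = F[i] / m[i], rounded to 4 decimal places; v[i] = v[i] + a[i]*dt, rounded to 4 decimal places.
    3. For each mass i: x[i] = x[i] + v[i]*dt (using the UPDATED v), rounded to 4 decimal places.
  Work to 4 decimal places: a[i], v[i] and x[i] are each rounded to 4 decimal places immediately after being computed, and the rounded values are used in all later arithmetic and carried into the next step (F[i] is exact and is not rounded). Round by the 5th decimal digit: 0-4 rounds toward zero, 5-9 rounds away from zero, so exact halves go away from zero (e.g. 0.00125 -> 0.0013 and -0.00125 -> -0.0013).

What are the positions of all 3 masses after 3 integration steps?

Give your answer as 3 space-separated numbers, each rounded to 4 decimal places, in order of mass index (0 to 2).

Step 0: x=[5.0000 9.0000 13.0000] v=[0.0000 0.0000 0.0000]
Step 1: x=[4.5000 9.0000 13.0000] v=[-1.0000 0.0000 0.0000]
Step 2: x=[4.0000 8.7500 13.0000] v=[-1.0000 -0.5000 0.0000]
Step 3: x=[3.8750 8.2500 12.8750] v=[-0.2500 -1.0000 -0.2500]

Answer: 3.8750 8.2500 12.8750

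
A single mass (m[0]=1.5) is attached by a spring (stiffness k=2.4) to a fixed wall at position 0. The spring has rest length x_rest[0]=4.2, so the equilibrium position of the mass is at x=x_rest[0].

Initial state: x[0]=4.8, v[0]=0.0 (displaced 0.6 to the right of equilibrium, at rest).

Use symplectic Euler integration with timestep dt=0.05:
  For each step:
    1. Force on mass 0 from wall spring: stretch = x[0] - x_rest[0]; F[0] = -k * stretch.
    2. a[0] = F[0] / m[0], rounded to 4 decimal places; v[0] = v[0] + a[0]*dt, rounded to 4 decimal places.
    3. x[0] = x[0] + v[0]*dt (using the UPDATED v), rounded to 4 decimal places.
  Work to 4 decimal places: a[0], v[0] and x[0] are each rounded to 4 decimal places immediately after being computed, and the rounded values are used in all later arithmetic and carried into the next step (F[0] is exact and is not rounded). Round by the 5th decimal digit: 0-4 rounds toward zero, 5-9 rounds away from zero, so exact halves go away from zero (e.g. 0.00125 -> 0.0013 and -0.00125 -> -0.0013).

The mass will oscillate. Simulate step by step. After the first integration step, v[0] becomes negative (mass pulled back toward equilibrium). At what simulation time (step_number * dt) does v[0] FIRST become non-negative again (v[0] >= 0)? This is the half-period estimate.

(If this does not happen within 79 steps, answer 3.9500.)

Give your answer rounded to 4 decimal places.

Step 0: x=[4.8000] v=[0.0000]
Step 1: x=[4.7976] v=[-0.0480]
Step 2: x=[4.7928] v=[-0.0958]
Step 3: x=[4.7856] v=[-0.1432]
Step 4: x=[4.7761] v=[-0.1901]
Step 5: x=[4.7643] v=[-0.2362]
Step 6: x=[4.7502] v=[-0.2813]
Step 7: x=[4.7339] v=[-0.3253]
Step 8: x=[4.7155] v=[-0.3680]
Step 9: x=[4.6950] v=[-0.4092]
Step 10: x=[4.6726] v=[-0.4488]
Step 11: x=[4.6483] v=[-0.4866]
Step 12: x=[4.6222] v=[-0.5225]
Step 13: x=[4.5944] v=[-0.5563]
Step 14: x=[4.5650] v=[-0.5879]
Step 15: x=[4.5341] v=[-0.6171]
Step 16: x=[4.5019] v=[-0.6438]
Step 17: x=[4.4685] v=[-0.6680]
Step 18: x=[4.4340] v=[-0.6895]
Step 19: x=[4.3986] v=[-0.7082]
Step 20: x=[4.3624] v=[-0.7241]
Step 21: x=[4.3255] v=[-0.7371]
Step 22: x=[4.2881] v=[-0.7471]
Step 23: x=[4.2504] v=[-0.7542]
Step 24: x=[4.2125] v=[-0.7582]
Step 25: x=[4.1745] v=[-0.7592]
Step 26: x=[4.1366] v=[-0.7572]
Step 27: x=[4.0990] v=[-0.7521]
Step 28: x=[4.0618] v=[-0.7440]
Step 29: x=[4.0252] v=[-0.7329]
Step 30: x=[3.9893] v=[-0.7189]
Step 31: x=[3.9542] v=[-0.7020]
Step 32: x=[3.9201] v=[-0.6823]
Step 33: x=[3.8871] v=[-0.6599]
Step 34: x=[3.8554] v=[-0.6349]
Step 35: x=[3.8250] v=[-0.6073]
Step 36: x=[3.7961] v=[-0.5773]
Step 37: x=[3.7689] v=[-0.5450]
Step 38: x=[3.7434] v=[-0.5105]
Step 39: x=[3.7197] v=[-0.4740]
Step 40: x=[3.6979] v=[-0.4356]
Step 41: x=[3.6781] v=[-0.3954]
Step 42: x=[3.6604] v=[-0.3537]
Step 43: x=[3.6449] v=[-0.3105]
Step 44: x=[3.6316] v=[-0.2661]
Step 45: x=[3.6206] v=[-0.2206]
Step 46: x=[3.6119] v=[-0.1743]
Step 47: x=[3.6055] v=[-0.1273]
Step 48: x=[3.6015] v=[-0.0797]
Step 49: x=[3.5999] v=[-0.0318]
Step 50: x=[3.6007] v=[0.0162]
First v>=0 after going negative at step 50, time=2.5000

Answer: 2.5000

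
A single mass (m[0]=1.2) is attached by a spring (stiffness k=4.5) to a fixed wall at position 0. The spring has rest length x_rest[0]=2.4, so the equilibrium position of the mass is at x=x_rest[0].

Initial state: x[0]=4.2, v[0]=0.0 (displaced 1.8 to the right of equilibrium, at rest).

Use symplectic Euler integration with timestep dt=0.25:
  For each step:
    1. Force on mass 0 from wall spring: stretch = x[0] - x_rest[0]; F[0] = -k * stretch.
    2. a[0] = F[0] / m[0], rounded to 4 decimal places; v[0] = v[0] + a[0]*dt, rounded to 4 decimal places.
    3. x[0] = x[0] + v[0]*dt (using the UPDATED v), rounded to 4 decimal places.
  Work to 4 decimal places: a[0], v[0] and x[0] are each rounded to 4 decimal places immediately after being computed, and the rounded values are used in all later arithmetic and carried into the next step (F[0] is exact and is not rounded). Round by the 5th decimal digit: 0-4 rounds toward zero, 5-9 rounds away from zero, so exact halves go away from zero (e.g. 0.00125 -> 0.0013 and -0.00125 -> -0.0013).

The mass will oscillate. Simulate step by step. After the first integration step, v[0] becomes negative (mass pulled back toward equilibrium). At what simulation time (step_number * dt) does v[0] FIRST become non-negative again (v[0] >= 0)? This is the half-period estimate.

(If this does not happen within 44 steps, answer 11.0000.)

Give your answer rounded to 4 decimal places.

Answer: 1.7500

Derivation:
Step 0: x=[4.2000] v=[0.0000]
Step 1: x=[3.7781] v=[-1.6875]
Step 2: x=[3.0332] v=[-2.9795]
Step 3: x=[2.1399] v=[-3.5731]
Step 4: x=[1.3076] v=[-3.3293]
Step 5: x=[0.7313] v=[-2.3052]
Step 6: x=[0.5461] v=[-0.7408]
Step 7: x=[0.7954] v=[0.9972]
First v>=0 after going negative at step 7, time=1.7500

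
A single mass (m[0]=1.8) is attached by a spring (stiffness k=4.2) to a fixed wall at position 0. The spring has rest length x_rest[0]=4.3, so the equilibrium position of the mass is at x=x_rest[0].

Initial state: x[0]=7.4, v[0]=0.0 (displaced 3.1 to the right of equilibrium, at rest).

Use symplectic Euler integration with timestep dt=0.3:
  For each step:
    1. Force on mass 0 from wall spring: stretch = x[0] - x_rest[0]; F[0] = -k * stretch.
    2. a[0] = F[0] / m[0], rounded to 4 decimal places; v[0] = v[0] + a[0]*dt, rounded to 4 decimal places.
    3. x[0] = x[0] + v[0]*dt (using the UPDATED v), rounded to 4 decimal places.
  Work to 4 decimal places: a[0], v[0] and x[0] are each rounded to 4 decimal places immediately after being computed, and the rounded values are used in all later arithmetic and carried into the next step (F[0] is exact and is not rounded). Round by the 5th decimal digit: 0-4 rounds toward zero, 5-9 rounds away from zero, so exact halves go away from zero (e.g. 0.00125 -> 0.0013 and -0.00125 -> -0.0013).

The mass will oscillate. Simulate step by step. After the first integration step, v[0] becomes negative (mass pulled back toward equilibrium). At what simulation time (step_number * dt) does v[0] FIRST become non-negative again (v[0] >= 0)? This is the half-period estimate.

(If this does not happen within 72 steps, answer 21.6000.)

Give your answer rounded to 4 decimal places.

Step 0: x=[7.4000] v=[0.0000]
Step 1: x=[6.7490] v=[-2.1700]
Step 2: x=[5.5837] v=[-3.8843]
Step 3: x=[4.1488] v=[-4.7829]
Step 4: x=[2.7457] v=[-4.6771]
Step 5: x=[1.6690] v=[-3.5891]
Step 6: x=[1.1448] v=[-1.7474]
Step 7: x=[1.2832] v=[0.4612]
First v>=0 after going negative at step 7, time=2.1000

Answer: 2.1000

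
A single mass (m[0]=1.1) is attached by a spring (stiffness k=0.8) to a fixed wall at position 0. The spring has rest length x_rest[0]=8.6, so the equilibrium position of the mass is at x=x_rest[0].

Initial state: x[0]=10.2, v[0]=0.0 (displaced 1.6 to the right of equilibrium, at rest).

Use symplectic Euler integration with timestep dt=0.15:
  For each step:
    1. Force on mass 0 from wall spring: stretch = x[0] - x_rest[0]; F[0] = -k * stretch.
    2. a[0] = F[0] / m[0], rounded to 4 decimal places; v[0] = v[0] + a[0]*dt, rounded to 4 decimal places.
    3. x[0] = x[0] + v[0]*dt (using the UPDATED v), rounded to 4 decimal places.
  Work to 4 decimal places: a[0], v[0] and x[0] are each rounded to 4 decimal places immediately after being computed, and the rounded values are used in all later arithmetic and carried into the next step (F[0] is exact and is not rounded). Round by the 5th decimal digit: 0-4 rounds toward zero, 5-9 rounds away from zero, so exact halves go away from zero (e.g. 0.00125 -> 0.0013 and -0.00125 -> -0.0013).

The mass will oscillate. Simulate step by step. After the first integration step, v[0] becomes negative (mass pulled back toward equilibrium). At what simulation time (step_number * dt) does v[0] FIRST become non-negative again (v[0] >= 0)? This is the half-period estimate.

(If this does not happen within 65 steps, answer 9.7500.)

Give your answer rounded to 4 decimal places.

Answer: 3.7500

Derivation:
Step 0: x=[10.2000] v=[0.0000]
Step 1: x=[10.1738] v=[-0.1745]
Step 2: x=[10.1219] v=[-0.3462]
Step 3: x=[10.0451] v=[-0.5122]
Step 4: x=[9.9446] v=[-0.6699]
Step 5: x=[9.8221] v=[-0.8166]
Step 6: x=[9.6796] v=[-0.9499]
Step 7: x=[9.5194] v=[-1.0677]
Step 8: x=[9.3442] v=[-1.1680]
Step 9: x=[9.1568] v=[-1.2492]
Step 10: x=[8.9603] v=[-1.3099]
Step 11: x=[8.7579] v=[-1.3492]
Step 12: x=[8.5529] v=[-1.3664]
Step 13: x=[8.3487] v=[-1.3613]
Step 14: x=[8.1486] v=[-1.3339]
Step 15: x=[7.9559] v=[-1.2847]
Step 16: x=[7.7737] v=[-1.2144]
Step 17: x=[7.6051] v=[-1.1243]
Step 18: x=[7.4527] v=[-1.0158]
Step 19: x=[7.3191] v=[-0.8906]
Step 20: x=[7.2065] v=[-0.7509]
Step 21: x=[7.1167] v=[-0.5989]
Step 22: x=[7.0511] v=[-0.4371]
Step 23: x=[7.0109] v=[-0.2681]
Step 24: x=[6.9967] v=[-0.0947]
Step 25: x=[7.0087] v=[0.0802]
First v>=0 after going negative at step 25, time=3.7500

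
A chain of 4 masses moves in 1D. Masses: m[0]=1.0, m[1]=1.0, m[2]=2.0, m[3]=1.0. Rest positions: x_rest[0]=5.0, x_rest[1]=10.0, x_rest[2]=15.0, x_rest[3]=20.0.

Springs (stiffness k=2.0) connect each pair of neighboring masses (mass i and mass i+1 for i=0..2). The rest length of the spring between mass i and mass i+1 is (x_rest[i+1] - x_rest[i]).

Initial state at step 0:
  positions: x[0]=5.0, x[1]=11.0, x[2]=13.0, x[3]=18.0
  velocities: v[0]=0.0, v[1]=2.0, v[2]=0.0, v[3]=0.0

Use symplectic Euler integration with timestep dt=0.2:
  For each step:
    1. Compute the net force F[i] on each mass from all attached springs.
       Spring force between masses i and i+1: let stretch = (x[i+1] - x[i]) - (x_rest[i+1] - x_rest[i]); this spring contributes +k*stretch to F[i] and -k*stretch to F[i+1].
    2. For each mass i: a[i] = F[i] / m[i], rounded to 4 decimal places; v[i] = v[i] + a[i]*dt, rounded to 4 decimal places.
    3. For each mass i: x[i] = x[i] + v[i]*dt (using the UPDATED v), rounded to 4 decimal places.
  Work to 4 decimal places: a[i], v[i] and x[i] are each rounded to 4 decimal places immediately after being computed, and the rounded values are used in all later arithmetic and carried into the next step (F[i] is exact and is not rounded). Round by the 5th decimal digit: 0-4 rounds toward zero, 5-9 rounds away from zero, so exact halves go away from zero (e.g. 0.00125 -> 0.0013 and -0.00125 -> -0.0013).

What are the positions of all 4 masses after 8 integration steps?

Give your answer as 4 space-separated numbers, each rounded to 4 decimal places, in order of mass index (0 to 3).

Answer: 5.2738 8.5791 15.0236 19.3003

Derivation:
Step 0: x=[5.0000 11.0000 13.0000 18.0000] v=[0.0000 2.0000 0.0000 0.0000]
Step 1: x=[5.0800 11.0800 13.1200 18.0000] v=[0.4000 0.4000 0.6000 0.0000]
Step 2: x=[5.2400 10.8432 13.3536 18.0096] v=[0.8000 -1.1840 1.1680 0.0480]
Step 3: x=[5.4483 10.3590 13.6730 18.0467] v=[1.0413 -2.4211 1.5971 0.1856]
Step 4: x=[5.6494 9.7470 14.0348 18.1339] v=[1.0056 -3.0598 1.8090 0.4361]
Step 5: x=[5.7783 9.1503 14.3891 18.2932] v=[0.6446 -2.9837 1.7713 0.7965]
Step 6: x=[5.7770 8.7029 14.6900 18.5402] v=[-0.0066 -2.2370 1.5044 1.2349]
Step 7: x=[5.6098 8.5004 14.9054 18.8792] v=[-0.8362 -1.0125 1.0770 1.6948]
Step 8: x=[5.2738 8.5791 15.0236 19.3003] v=[-1.6800 0.3933 0.5908 2.1053]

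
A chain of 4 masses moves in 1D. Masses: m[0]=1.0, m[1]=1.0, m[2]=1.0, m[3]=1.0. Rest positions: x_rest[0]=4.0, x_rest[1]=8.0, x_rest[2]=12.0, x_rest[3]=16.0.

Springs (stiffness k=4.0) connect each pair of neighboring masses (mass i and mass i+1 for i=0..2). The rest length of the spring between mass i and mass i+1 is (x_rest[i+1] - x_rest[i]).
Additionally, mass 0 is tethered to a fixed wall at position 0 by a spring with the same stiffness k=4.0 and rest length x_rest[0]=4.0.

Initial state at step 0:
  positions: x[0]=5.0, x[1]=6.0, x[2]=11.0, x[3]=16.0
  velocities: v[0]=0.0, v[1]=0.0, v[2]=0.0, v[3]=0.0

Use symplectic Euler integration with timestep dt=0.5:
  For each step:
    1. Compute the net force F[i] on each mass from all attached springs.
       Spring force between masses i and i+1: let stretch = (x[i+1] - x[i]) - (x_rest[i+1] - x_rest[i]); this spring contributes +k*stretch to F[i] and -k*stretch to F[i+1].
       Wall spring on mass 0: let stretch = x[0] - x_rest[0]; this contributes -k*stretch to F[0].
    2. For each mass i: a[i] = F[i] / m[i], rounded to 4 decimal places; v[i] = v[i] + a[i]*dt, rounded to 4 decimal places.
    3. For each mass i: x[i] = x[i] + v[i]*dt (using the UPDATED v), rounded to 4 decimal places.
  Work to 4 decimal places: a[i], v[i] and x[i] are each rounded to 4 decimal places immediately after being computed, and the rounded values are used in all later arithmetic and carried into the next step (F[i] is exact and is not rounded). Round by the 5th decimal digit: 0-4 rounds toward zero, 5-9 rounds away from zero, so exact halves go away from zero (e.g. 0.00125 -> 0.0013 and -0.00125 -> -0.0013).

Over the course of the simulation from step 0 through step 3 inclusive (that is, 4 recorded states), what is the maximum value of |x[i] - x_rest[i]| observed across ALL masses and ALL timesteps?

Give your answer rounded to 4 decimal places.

Answer: 3.0000

Derivation:
Step 0: x=[5.0000 6.0000 11.0000 16.0000] v=[0.0000 0.0000 0.0000 0.0000]
Step 1: x=[1.0000 10.0000 11.0000 15.0000] v=[-8.0000 8.0000 0.0000 -2.0000]
Step 2: x=[5.0000 6.0000 14.0000 14.0000] v=[8.0000 -8.0000 6.0000 -2.0000]
Step 3: x=[5.0000 9.0000 9.0000 17.0000] v=[0.0000 6.0000 -10.0000 6.0000]
Max displacement = 3.0000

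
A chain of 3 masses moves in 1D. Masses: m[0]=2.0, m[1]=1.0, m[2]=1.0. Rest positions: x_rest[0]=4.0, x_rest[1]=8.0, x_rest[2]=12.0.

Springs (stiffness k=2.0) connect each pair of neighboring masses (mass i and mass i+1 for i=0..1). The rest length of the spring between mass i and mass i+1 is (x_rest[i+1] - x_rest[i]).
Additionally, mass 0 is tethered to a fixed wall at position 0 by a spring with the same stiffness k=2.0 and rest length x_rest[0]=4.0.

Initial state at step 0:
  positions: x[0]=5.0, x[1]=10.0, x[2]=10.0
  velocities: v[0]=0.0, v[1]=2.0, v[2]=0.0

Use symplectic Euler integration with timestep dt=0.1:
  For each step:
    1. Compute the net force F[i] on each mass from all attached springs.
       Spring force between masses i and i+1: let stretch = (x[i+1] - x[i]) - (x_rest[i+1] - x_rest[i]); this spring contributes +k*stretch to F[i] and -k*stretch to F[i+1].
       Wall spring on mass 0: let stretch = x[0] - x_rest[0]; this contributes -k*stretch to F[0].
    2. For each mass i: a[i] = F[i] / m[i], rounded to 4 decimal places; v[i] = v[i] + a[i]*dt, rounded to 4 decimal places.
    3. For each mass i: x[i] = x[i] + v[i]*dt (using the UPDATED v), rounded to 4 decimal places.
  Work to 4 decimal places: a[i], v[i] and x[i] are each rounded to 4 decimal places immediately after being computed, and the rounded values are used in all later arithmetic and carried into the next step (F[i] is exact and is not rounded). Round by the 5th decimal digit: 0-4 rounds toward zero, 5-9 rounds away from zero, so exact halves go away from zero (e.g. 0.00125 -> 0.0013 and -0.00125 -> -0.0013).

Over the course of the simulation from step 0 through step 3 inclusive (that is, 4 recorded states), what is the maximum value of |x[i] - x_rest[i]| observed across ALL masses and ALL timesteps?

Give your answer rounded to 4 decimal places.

Answer: 2.1000

Derivation:
Step 0: x=[5.0000 10.0000 10.0000] v=[0.0000 2.0000 0.0000]
Step 1: x=[5.0000 10.1000 10.0800] v=[0.0000 1.0000 0.8000]
Step 2: x=[5.0010 10.0976 10.2404] v=[0.0100 -0.0240 1.6040]
Step 3: x=[5.0030 9.9961 10.4779] v=[0.0196 -1.0148 2.3754]
Max displacement = 2.1000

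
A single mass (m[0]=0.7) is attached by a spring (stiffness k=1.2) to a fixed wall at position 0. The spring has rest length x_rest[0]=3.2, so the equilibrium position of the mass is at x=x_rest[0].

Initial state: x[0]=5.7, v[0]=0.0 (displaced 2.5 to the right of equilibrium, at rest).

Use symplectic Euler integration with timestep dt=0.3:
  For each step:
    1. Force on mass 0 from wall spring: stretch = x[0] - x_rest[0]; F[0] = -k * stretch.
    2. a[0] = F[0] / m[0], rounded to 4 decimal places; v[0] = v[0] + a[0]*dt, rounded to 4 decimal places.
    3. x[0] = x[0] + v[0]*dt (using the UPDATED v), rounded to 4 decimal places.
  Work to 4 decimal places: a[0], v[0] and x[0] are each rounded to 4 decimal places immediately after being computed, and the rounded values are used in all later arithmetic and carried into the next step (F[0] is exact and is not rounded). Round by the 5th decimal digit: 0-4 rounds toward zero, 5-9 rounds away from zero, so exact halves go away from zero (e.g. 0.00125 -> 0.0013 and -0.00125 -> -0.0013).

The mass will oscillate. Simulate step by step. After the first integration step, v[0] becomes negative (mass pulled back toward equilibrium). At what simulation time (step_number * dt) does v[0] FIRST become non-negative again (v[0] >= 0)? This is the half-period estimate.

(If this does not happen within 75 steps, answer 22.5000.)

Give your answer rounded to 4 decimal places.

Answer: 2.4000

Derivation:
Step 0: x=[5.7000] v=[0.0000]
Step 1: x=[5.3143] v=[-1.2857]
Step 2: x=[4.6024] v=[-2.3731]
Step 3: x=[3.6741] v=[-3.0943]
Step 4: x=[2.6727] v=[-3.3381]
Step 5: x=[1.7526] v=[-3.0669]
Step 6: x=[1.0559] v=[-2.3225]
Step 7: x=[0.6900] v=[-1.2198]
Step 8: x=[0.7113] v=[0.0711]
First v>=0 after going negative at step 8, time=2.4000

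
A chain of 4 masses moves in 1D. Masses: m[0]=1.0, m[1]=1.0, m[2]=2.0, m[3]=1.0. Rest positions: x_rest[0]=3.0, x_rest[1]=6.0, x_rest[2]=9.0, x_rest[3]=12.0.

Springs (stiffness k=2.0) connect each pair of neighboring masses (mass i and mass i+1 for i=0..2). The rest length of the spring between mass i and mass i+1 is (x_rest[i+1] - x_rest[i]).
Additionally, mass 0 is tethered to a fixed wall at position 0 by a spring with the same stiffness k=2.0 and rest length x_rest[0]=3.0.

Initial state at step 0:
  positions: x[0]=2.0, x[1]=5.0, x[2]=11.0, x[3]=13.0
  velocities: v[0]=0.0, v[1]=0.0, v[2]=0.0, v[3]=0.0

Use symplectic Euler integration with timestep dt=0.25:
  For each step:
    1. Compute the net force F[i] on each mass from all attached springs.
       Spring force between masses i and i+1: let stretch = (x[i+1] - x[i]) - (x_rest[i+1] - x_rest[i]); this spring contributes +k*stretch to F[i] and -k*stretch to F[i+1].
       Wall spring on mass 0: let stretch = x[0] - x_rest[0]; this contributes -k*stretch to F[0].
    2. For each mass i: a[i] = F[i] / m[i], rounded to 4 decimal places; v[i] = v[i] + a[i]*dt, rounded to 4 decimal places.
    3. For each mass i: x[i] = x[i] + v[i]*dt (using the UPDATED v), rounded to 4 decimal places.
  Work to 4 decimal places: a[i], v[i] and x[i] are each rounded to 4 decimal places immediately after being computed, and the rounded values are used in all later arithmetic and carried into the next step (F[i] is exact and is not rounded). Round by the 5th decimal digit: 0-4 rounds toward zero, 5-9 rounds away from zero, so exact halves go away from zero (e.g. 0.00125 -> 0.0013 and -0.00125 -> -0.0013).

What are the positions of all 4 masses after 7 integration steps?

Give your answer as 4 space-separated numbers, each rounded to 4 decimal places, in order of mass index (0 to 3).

Answer: 5.0268 7.5749 8.9609 12.8922

Derivation:
Step 0: x=[2.0000 5.0000 11.0000 13.0000] v=[0.0000 0.0000 0.0000 0.0000]
Step 1: x=[2.1250 5.3750 10.7500 13.1250] v=[0.5000 1.5000 -1.0000 0.5000]
Step 2: x=[2.3906 6.0156 10.3125 13.3281] v=[1.0625 2.5625 -1.7500 0.8125]
Step 3: x=[2.8105 6.7402 9.7949 13.5293] v=[1.6797 2.8985 -2.0703 0.8047]
Step 4: x=[3.3703 7.3555 9.3198 13.6387] v=[2.2393 2.4610 -1.9004 0.4375]
Step 5: x=[4.0070 7.7182 8.9919 13.5832] v=[2.5468 1.4506 -1.3118 -0.2220]
Step 6: x=[4.6067 7.7762 8.8713 13.3288] v=[2.3989 0.2319 -0.4824 -1.0177]
Step 7: x=[5.0268 7.5749 8.9609 12.8922] v=[1.6803 -0.8053 0.3582 -1.7465]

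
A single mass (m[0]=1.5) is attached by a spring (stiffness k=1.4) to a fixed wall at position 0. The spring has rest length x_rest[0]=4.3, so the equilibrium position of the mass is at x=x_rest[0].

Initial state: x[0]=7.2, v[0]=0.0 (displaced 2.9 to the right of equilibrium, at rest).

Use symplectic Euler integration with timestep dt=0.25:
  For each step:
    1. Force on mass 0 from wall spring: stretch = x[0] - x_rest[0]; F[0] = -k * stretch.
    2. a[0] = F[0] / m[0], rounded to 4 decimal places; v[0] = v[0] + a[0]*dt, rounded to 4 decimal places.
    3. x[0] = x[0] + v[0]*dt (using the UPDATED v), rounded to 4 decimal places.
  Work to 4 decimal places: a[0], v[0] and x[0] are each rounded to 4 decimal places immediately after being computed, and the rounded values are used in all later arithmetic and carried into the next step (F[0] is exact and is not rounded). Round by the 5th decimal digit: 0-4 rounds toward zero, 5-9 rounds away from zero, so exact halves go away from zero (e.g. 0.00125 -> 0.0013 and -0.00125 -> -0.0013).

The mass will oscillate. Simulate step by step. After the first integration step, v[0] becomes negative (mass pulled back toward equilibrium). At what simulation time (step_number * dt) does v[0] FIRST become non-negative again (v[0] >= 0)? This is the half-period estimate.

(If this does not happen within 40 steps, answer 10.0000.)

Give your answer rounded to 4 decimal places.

Step 0: x=[7.2000] v=[0.0000]
Step 1: x=[7.0308] v=[-0.6767]
Step 2: x=[6.7023] v=[-1.3139]
Step 3: x=[6.2337] v=[-1.8744]
Step 4: x=[5.6523] v=[-2.3256]
Step 5: x=[4.9920] v=[-2.6411]
Step 6: x=[4.2914] v=[-2.8026]
Step 7: x=[3.5913] v=[-2.8006]
Step 8: x=[2.9325] v=[-2.6352]
Step 9: x=[2.3535] v=[-2.3161]
Step 10: x=[1.8880] v=[-1.8619]
Step 11: x=[1.5632] v=[-1.2991]
Step 12: x=[1.3981] v=[-0.6605]
Step 13: x=[1.4023] v=[0.0166]
First v>=0 after going negative at step 13, time=3.2500

Answer: 3.2500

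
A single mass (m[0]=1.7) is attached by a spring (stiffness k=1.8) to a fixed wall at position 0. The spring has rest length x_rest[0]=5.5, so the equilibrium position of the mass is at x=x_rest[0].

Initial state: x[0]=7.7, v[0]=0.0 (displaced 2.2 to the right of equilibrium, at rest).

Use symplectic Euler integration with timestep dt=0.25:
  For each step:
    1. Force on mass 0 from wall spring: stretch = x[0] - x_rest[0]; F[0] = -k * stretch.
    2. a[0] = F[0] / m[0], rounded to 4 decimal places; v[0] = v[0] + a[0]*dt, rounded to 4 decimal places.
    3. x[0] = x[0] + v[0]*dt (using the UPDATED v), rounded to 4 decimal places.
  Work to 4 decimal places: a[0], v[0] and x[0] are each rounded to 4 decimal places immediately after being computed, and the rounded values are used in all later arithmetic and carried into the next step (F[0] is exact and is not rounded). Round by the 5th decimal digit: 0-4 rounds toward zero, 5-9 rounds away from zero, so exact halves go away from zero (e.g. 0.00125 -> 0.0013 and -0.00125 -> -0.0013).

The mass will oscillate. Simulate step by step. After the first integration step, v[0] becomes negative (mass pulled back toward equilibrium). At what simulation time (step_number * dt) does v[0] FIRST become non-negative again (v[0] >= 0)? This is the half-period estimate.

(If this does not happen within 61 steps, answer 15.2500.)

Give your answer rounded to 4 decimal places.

Step 0: x=[7.7000] v=[0.0000]
Step 1: x=[7.5544] v=[-0.5824]
Step 2: x=[7.2729] v=[-1.1262]
Step 3: x=[6.8740] v=[-1.5955]
Step 4: x=[6.3842] v=[-1.9592]
Step 5: x=[5.8359] v=[-2.1933]
Step 6: x=[5.2654] v=[-2.2822]
Step 7: x=[4.7104] v=[-2.2201]
Step 8: x=[4.2076] v=[-2.0111]
Step 9: x=[3.7904] v=[-1.6690]
Step 10: x=[3.4863] v=[-1.2165]
Step 11: x=[3.3154] v=[-0.6835]
Step 12: x=[3.2891] v=[-0.1052]
Step 13: x=[3.4091] v=[0.4801]
First v>=0 after going negative at step 13, time=3.2500

Answer: 3.2500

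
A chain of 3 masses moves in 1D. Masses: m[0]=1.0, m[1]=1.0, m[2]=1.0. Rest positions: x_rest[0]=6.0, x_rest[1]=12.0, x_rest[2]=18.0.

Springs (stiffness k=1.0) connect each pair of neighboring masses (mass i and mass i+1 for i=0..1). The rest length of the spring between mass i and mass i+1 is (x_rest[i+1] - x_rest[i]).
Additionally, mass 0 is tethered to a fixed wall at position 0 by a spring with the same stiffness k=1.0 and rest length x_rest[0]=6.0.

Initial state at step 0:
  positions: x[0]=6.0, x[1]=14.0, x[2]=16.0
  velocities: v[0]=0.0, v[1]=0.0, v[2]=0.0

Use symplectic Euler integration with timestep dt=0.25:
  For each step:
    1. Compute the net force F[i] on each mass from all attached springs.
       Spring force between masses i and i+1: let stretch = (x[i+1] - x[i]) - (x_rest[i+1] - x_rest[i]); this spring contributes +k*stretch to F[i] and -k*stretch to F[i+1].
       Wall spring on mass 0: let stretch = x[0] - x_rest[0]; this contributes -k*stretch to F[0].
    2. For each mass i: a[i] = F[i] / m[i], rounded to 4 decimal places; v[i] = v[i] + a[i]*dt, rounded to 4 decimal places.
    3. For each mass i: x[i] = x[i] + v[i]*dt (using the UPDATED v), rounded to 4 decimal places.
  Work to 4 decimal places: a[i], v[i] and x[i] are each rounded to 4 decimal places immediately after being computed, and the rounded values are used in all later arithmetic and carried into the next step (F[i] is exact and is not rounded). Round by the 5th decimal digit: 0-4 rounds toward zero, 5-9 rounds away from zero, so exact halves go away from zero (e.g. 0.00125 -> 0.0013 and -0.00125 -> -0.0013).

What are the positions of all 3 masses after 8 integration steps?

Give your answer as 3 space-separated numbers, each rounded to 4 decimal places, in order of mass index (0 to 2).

Answer: 5.6990 10.1474 19.3879

Derivation:
Step 0: x=[6.0000 14.0000 16.0000] v=[0.0000 0.0000 0.0000]
Step 1: x=[6.1250 13.6250 16.2500] v=[0.5000 -1.5000 1.0000]
Step 2: x=[6.3360 12.9453 16.7110] v=[0.8438 -2.7188 1.8438]
Step 3: x=[6.5640 12.0879 17.3116] v=[0.9121 -3.4297 2.4024]
Step 4: x=[6.7270 11.2117 17.9607] v=[0.6521 -3.5048 2.5965]
Step 5: x=[6.7499 10.4770 18.5630] v=[0.0915 -2.9387 2.4093]
Step 6: x=[6.5839 10.0148 19.0350] v=[-0.6642 -1.8490 1.8878]
Step 7: x=[6.2208 9.9019 19.3182] v=[-1.4525 -0.4517 1.1328]
Step 8: x=[5.6990 10.1474 19.3879] v=[-2.0874 0.9821 0.2787]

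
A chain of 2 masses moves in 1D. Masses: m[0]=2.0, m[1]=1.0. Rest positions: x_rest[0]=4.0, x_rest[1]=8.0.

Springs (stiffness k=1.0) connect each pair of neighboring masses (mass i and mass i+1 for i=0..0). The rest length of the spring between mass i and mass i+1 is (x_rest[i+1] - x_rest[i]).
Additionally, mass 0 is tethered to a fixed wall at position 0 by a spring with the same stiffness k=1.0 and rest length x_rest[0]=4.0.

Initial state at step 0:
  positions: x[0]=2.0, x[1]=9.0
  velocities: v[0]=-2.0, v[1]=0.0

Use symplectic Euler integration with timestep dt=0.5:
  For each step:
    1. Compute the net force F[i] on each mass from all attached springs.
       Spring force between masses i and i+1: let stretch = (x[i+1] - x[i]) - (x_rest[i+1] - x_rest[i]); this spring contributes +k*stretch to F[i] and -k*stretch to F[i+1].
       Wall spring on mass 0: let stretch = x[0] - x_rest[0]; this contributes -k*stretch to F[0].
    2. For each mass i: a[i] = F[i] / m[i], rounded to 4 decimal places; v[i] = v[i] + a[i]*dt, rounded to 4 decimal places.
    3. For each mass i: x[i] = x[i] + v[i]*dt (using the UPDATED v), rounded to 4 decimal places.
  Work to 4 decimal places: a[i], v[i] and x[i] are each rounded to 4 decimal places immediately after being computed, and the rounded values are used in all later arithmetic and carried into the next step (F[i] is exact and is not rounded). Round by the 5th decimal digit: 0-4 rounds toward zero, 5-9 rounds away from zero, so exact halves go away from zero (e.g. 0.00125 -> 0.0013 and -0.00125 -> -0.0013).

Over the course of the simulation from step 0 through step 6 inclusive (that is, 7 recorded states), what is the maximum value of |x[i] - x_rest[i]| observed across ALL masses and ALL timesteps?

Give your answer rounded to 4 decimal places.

Answer: 4.6197

Derivation:
Step 0: x=[2.0000 9.0000] v=[-2.0000 0.0000]
Step 1: x=[1.6250 8.2500] v=[-0.7500 -1.5000]
Step 2: x=[1.8750 6.8438] v=[0.5000 -2.8125]
Step 3: x=[2.5118 5.1954] v=[1.2735 -3.2969]
Step 4: x=[3.1701 3.8761] v=[1.3165 -2.6387]
Step 5: x=[3.5204 3.3803] v=[0.7005 -0.9917]
Step 6: x=[3.4131 3.9195] v=[-0.2147 1.0784]
Max displacement = 4.6197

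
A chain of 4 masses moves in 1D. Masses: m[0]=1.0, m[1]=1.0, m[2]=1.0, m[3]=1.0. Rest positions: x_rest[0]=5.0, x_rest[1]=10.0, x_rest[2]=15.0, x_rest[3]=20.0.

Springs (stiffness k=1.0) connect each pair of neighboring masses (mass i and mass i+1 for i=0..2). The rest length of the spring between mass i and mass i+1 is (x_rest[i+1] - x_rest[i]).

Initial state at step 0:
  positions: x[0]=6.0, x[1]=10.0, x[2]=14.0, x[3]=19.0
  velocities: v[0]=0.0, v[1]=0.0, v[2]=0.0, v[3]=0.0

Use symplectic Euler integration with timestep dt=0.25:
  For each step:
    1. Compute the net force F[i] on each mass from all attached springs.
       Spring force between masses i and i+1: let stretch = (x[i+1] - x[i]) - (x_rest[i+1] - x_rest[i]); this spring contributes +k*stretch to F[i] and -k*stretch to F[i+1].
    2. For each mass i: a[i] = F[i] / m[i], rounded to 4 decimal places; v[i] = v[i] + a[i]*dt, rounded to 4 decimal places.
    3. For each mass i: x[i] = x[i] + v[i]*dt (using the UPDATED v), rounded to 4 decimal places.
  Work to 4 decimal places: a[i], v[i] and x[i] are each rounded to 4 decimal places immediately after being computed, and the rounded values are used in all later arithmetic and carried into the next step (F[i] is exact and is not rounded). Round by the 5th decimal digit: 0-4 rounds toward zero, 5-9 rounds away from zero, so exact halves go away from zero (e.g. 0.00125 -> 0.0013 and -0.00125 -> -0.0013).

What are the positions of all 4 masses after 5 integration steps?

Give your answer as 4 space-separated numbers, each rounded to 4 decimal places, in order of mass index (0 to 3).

Answer: 5.1924 9.9940 14.6964 19.1173

Derivation:
Step 0: x=[6.0000 10.0000 14.0000 19.0000] v=[0.0000 0.0000 0.0000 0.0000]
Step 1: x=[5.9375 10.0000 14.0625 19.0000] v=[-0.2500 0.0000 0.2500 0.0000]
Step 2: x=[5.8164 10.0000 14.1797 19.0039] v=[-0.4844 0.0000 0.4688 0.0156]
Step 3: x=[5.6443 9.9998 14.3372 19.0188] v=[-0.6885 -0.0010 0.6299 0.0596]
Step 4: x=[5.4319 9.9984 14.5162 19.0536] v=[-0.8496 -0.0055 0.7160 0.1392]
Step 5: x=[5.1924 9.9940 14.6964 19.1173] v=[-0.9580 -0.0177 0.7209 0.2549]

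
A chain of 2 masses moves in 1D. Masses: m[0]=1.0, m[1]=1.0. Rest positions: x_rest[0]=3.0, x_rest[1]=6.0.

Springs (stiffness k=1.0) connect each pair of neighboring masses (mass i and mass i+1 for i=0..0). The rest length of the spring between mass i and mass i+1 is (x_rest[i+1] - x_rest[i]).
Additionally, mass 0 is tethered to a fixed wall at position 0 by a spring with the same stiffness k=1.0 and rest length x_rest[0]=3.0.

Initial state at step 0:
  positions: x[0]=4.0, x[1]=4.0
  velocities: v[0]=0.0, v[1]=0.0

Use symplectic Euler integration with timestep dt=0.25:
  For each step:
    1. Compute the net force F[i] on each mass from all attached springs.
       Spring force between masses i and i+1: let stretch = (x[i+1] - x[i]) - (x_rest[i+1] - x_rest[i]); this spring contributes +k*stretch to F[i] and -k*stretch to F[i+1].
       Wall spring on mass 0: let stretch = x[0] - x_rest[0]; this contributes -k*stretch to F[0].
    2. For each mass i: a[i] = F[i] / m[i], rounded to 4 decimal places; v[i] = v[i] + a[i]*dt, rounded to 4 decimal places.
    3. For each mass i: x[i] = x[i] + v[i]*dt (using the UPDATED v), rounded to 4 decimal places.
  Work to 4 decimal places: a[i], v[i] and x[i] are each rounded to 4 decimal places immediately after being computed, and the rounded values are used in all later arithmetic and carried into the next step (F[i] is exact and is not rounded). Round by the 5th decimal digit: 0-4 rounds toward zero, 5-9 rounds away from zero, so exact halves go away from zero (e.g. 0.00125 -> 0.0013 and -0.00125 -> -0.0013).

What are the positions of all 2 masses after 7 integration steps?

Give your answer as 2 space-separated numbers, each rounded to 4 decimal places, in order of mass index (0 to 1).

Step 0: x=[4.0000 4.0000] v=[0.0000 0.0000]
Step 1: x=[3.7500 4.1875] v=[-1.0000 0.7500]
Step 2: x=[3.2930 4.5352] v=[-1.8281 1.3906]
Step 3: x=[2.7078 4.9927] v=[-2.3408 1.8301]
Step 4: x=[2.0962 5.4949] v=[-2.4465 2.0089]
Step 5: x=[1.5660 5.9722] v=[-2.1209 1.9092]
Step 6: x=[1.2133 6.3616] v=[-1.4109 1.5577]
Step 7: x=[1.1065 6.6168] v=[-0.4272 1.0206]

Answer: 1.1065 6.6168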